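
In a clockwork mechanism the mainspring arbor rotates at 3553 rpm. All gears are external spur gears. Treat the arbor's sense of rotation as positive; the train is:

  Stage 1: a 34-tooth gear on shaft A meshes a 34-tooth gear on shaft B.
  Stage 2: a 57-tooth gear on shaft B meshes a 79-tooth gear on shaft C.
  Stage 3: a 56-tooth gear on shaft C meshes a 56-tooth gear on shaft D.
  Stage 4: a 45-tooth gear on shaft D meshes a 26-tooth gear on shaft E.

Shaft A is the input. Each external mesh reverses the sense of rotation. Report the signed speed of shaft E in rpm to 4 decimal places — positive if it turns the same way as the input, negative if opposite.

+4436.9255 rpm (same as input, |ω| = 4436.9255 rpm)

Stage 1 [34T→34T]: ω = 3553.0000×34/34 = 3553.0000 rpm, dir flips to −; running = −3553.0000
Stage 2 [57T→79T]: ω = 3553.0000×57/79 = 2563.5570 rpm, dir flips to +; running = +2563.5570
Stage 3 [56T→56T]: ω = 2563.5570×56/56 = 2563.5570 rpm, dir flips to −; running = −2563.5570
Stage 4 [45T→26T]: ω = 2563.5570×45/26 = 4436.9255 rpm, dir flips to +; running = +4436.9255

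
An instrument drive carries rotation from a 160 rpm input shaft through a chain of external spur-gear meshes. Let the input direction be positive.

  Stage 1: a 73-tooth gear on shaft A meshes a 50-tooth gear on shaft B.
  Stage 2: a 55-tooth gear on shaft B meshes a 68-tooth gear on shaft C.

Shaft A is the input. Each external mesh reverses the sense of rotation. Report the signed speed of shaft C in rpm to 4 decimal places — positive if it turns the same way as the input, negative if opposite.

Stage 1 [73T→50T]: ω = 160.0000×73/50 = 233.6000 rpm, dir flips to −; running = −233.6000
Stage 2 [55T→68T]: ω = 233.6000×55/68 = 188.9412 rpm, dir flips to +; running = +188.9412

+188.9412 rpm (same as input, |ω| = 188.9412 rpm)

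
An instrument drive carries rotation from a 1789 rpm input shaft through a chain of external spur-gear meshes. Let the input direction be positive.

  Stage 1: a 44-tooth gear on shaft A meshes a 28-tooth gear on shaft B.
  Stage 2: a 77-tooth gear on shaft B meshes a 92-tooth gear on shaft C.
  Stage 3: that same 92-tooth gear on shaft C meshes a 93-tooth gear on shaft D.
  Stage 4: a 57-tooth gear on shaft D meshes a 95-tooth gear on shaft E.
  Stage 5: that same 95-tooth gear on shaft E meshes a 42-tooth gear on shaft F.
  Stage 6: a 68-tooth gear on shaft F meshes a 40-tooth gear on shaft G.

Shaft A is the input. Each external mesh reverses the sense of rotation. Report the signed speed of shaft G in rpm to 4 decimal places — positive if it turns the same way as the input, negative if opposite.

+5370.1603 rpm (same as input, |ω| = 5370.1603 rpm)

Stage 1 [44T→28T]: ω = 1789.0000×44/28 = 2811.2857 rpm, dir flips to −; running = −2811.2857
Stage 2 [77T→92T]: ω = 2811.2857×77/92 = 2352.9239 rpm, dir flips to +; running = +2352.9239
Stage 3 [92T→93T]: ω = 2352.9239×92/93 = 2327.6237 rpm, dir flips to −; running = −2327.6237
Stage 4 [57T→95T]: ω = 2327.6237×57/95 = 1396.5742 rpm, dir flips to +; running = +1396.5742
Stage 5 [95T→42T]: ω = 1396.5742×95/42 = 3158.9178 rpm, dir flips to −; running = −3158.9178
Stage 6 [68T→40T]: ω = 3158.9178×68/40 = 5370.1603 rpm, dir flips to +; running = +5370.1603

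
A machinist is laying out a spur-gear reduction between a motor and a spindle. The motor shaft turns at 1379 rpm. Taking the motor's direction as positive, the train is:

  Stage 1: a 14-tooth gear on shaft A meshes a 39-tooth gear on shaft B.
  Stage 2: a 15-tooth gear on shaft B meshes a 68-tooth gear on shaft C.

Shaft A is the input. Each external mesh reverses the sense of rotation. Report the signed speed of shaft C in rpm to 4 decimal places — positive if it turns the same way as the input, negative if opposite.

+109.1968 rpm (same as input, |ω| = 109.1968 rpm)

Stage 1 [14T→39T]: ω = 1379.0000×14/39 = 495.0256 rpm, dir flips to −; running = −495.0256
Stage 2 [15T→68T]: ω = 495.0256×15/68 = 109.1968 rpm, dir flips to +; running = +109.1968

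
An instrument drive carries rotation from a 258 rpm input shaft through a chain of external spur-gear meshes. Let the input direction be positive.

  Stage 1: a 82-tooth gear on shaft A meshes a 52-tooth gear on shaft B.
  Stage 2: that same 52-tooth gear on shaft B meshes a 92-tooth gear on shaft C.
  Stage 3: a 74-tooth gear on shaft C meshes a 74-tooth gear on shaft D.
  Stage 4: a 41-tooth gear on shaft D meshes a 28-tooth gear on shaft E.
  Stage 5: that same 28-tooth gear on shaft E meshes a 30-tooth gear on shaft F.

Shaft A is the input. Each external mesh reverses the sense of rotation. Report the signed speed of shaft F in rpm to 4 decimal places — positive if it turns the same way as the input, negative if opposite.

Stage 1 [82T→52T]: ω = 258.0000×82/52 = 406.8462 rpm, dir flips to −; running = −406.8462
Stage 2 [52T→92T]: ω = 406.8462×52/92 = 229.9565 rpm, dir flips to +; running = +229.9565
Stage 3 [74T→74T]: ω = 229.9565×74/74 = 229.9565 rpm, dir flips to −; running = −229.9565
Stage 4 [41T→28T]: ω = 229.9565×41/28 = 336.7220 rpm, dir flips to +; running = +336.7220
Stage 5 [28T→30T]: ω = 336.7220×28/30 = 314.2739 rpm, dir flips to −; running = −314.2739

-314.2739 rpm (opposite to input, |ω| = 314.2739 rpm)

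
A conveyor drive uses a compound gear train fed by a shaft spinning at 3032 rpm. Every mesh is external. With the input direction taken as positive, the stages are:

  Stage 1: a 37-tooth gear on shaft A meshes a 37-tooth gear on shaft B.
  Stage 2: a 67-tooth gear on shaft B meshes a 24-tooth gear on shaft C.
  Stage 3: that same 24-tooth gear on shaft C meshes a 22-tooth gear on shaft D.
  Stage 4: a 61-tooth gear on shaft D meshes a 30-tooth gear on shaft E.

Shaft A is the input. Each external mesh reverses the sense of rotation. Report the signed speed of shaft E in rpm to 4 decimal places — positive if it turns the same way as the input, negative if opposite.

+18775.4303 rpm (same as input, |ω| = 18775.4303 rpm)

Stage 1 [37T→37T]: ω = 3032.0000×37/37 = 3032.0000 rpm, dir flips to −; running = −3032.0000
Stage 2 [67T→24T]: ω = 3032.0000×67/24 = 8464.3333 rpm, dir flips to +; running = +8464.3333
Stage 3 [24T→22T]: ω = 8464.3333×24/22 = 9233.8182 rpm, dir flips to −; running = −9233.8182
Stage 4 [61T→30T]: ω = 9233.8182×61/30 = 18775.4303 rpm, dir flips to +; running = +18775.4303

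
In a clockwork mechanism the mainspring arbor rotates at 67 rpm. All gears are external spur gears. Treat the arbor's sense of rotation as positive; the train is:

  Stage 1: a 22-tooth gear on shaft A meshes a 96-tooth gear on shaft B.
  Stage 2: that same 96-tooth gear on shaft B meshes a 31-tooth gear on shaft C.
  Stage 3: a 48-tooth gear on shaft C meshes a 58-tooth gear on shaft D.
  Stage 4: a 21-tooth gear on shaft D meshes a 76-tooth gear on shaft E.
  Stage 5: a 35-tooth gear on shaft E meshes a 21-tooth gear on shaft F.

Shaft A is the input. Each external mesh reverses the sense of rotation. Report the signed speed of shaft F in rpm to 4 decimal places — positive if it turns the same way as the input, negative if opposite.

-18.1219 rpm (opposite to input, |ω| = 18.1219 rpm)

Stage 1 [22T→96T]: ω = 67.0000×22/96 = 15.3542 rpm, dir flips to −; running = −15.3542
Stage 2 [96T→31T]: ω = 15.3542×96/31 = 47.5484 rpm, dir flips to +; running = +47.5484
Stage 3 [48T→58T]: ω = 47.5484×48/58 = 39.3504 rpm, dir flips to −; running = −39.3504
Stage 4 [21T→76T]: ω = 39.3504×21/76 = 10.8731 rpm, dir flips to +; running = +10.8731
Stage 5 [35T→21T]: ω = 10.8731×35/21 = 18.1219 rpm, dir flips to −; running = −18.1219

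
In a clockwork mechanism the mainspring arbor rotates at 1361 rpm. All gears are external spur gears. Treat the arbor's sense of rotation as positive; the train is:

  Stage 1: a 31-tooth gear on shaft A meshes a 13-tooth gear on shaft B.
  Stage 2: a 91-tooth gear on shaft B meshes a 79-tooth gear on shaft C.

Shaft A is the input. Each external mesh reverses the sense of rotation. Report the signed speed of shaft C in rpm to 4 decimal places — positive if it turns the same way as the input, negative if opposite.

Stage 1 [31T→13T]: ω = 1361.0000×31/13 = 3245.4615 rpm, dir flips to −; running = −3245.4615
Stage 2 [91T→79T]: ω = 3245.4615×91/79 = 3738.4430 rpm, dir flips to +; running = +3738.4430

+3738.4430 rpm (same as input, |ω| = 3738.4430 rpm)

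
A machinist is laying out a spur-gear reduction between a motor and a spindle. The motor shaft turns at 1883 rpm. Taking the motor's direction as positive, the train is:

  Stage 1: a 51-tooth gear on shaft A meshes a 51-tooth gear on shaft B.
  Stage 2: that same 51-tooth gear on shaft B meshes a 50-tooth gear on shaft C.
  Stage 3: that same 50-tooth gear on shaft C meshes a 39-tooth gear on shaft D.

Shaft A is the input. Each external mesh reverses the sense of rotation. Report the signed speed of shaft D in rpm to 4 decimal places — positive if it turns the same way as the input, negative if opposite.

-2462.3846 rpm (opposite to input, |ω| = 2462.3846 rpm)

Stage 1 [51T→51T]: ω = 1883.0000×51/51 = 1883.0000 rpm, dir flips to −; running = −1883.0000
Stage 2 [51T→50T]: ω = 1883.0000×51/50 = 1920.6600 rpm, dir flips to +; running = +1920.6600
Stage 3 [50T→39T]: ω = 1920.6600×50/39 = 2462.3846 rpm, dir flips to −; running = −2462.3846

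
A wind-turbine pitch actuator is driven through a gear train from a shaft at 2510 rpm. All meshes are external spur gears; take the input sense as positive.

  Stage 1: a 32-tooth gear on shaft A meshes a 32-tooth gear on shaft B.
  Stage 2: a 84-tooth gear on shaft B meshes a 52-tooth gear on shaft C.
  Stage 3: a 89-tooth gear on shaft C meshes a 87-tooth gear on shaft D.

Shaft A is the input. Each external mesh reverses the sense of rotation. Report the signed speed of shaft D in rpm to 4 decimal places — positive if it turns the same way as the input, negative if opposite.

Stage 1 [32T→32T]: ω = 2510.0000×32/32 = 2510.0000 rpm, dir flips to −; running = −2510.0000
Stage 2 [84T→52T]: ω = 2510.0000×84/52 = 4054.6154 rpm, dir flips to +; running = +4054.6154
Stage 3 [89T→87T]: ω = 4054.6154×89/87 = 4147.8249 rpm, dir flips to −; running = −4147.8249

-4147.8249 rpm (opposite to input, |ω| = 4147.8249 rpm)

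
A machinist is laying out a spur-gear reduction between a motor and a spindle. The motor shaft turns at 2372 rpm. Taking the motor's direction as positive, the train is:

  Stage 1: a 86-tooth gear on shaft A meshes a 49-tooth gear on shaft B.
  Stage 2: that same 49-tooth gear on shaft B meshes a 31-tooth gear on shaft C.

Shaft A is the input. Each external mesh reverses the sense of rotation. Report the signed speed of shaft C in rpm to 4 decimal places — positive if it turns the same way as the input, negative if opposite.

Stage 1 [86T→49T]: ω = 2372.0000×86/49 = 4163.1020 rpm, dir flips to −; running = −4163.1020
Stage 2 [49T→31T]: ω = 4163.1020×49/31 = 6580.3871 rpm, dir flips to +; running = +6580.3871

+6580.3871 rpm (same as input, |ω| = 6580.3871 rpm)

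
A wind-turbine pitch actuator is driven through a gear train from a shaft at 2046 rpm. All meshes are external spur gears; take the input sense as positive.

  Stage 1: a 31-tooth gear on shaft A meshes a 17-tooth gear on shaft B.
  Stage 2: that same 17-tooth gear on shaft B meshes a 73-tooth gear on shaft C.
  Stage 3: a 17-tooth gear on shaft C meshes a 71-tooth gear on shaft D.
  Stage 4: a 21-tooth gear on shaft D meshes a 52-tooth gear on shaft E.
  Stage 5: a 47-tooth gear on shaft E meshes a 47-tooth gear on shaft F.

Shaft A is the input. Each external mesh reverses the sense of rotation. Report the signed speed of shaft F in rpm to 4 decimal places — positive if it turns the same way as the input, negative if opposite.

Stage 1 [31T→17T]: ω = 2046.0000×31/17 = 3730.9412 rpm, dir flips to −; running = −3730.9412
Stage 2 [17T→73T]: ω = 3730.9412×17/73 = 868.8493 rpm, dir flips to +; running = +868.8493
Stage 3 [17T→71T]: ω = 868.8493×17/71 = 208.0343 rpm, dir flips to −; running = −208.0343
Stage 4 [21T→52T]: ω = 208.0343×21/52 = 84.0139 rpm, dir flips to +; running = +84.0139
Stage 5 [47T→47T]: ω = 84.0139×47/47 = 84.0139 rpm, dir flips to −; running = −84.0139

-84.0139 rpm (opposite to input, |ω| = 84.0139 rpm)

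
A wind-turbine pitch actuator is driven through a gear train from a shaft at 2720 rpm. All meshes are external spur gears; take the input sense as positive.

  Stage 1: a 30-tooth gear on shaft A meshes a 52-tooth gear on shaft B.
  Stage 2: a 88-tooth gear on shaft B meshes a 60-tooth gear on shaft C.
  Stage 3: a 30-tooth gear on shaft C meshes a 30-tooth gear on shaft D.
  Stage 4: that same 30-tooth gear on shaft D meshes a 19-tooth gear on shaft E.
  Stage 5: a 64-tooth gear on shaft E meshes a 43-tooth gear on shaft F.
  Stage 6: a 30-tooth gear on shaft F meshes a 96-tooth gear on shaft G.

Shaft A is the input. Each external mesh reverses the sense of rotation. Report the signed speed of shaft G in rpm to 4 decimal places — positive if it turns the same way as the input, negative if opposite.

+1690.2363 rpm (same as input, |ω| = 1690.2363 rpm)

Stage 1 [30T→52T]: ω = 2720.0000×30/52 = 1569.2308 rpm, dir flips to −; running = −1569.2308
Stage 2 [88T→60T]: ω = 1569.2308×88/60 = 2301.5385 rpm, dir flips to +; running = +2301.5385
Stage 3 [30T→30T]: ω = 2301.5385×30/30 = 2301.5385 rpm, dir flips to −; running = −2301.5385
Stage 4 [30T→19T]: ω = 2301.5385×30/19 = 3634.0081 rpm, dir flips to +; running = +3634.0081
Stage 5 [64T→43T]: ω = 3634.0081×64/43 = 5408.7562 rpm, dir flips to −; running = −5408.7562
Stage 6 [30T→96T]: ω = 5408.7562×30/96 = 1690.2363 rpm, dir flips to +; running = +1690.2363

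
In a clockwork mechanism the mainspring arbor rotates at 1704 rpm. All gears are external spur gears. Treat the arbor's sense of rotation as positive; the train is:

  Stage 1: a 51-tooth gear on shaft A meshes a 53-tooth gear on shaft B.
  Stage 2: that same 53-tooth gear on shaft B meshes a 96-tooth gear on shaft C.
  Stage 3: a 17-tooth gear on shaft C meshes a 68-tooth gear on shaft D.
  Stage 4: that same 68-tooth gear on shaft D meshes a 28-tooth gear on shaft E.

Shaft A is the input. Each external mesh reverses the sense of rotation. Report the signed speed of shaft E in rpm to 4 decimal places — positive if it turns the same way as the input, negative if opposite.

Stage 1 [51T→53T]: ω = 1704.0000×51/53 = 1639.6981 rpm, dir flips to −; running = −1639.6981
Stage 2 [53T→96T]: ω = 1639.6981×53/96 = 905.2500 rpm, dir flips to +; running = +905.2500
Stage 3 [17T→68T]: ω = 905.2500×17/68 = 226.3125 rpm, dir flips to −; running = −226.3125
Stage 4 [68T→28T]: ω = 226.3125×68/28 = 549.6161 rpm, dir flips to +; running = +549.6161

+549.6161 rpm (same as input, |ω| = 549.6161 rpm)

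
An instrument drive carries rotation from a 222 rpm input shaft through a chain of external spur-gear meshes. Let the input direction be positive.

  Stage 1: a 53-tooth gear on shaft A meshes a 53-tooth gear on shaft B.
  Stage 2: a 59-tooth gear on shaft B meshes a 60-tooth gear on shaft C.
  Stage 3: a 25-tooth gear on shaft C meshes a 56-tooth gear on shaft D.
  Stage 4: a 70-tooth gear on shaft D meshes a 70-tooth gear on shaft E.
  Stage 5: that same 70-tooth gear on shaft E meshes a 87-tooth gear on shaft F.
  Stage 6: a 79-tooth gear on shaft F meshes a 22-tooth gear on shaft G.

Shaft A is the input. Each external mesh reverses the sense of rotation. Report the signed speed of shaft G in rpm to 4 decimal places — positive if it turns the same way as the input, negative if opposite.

Stage 1 [53T→53T]: ω = 222.0000×53/53 = 222.0000 rpm, dir flips to −; running = −222.0000
Stage 2 [59T→60T]: ω = 222.0000×59/60 = 218.3000 rpm, dir flips to +; running = +218.3000
Stage 3 [25T→56T]: ω = 218.3000×25/56 = 97.4554 rpm, dir flips to −; running = −97.4554
Stage 4 [70T→70T]: ω = 97.4554×70/70 = 97.4554 rpm, dir flips to +; running = +97.4554
Stage 5 [70T→87T]: ω = 97.4554×70/87 = 78.4124 rpm, dir flips to −; running = −78.4124
Stage 6 [79T→22T]: ω = 78.4124×79/22 = 281.5716 rpm, dir flips to +; running = +281.5716

+281.5716 rpm (same as input, |ω| = 281.5716 rpm)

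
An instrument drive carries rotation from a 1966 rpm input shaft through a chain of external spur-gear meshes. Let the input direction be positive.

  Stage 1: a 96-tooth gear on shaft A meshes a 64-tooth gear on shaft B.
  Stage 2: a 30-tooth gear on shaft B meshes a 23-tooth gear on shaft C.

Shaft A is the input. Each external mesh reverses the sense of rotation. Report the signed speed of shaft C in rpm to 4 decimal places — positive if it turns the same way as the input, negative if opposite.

Stage 1 [96T→64T]: ω = 1966.0000×96/64 = 2949.0000 rpm, dir flips to −; running = −2949.0000
Stage 2 [30T→23T]: ω = 2949.0000×30/23 = 3846.5217 rpm, dir flips to +; running = +3846.5217

+3846.5217 rpm (same as input, |ω| = 3846.5217 rpm)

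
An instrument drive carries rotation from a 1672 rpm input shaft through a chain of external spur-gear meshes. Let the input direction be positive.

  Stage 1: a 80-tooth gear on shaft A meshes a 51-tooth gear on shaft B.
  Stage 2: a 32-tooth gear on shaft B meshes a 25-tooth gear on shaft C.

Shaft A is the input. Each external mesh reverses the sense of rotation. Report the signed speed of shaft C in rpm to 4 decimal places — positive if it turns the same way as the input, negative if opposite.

+3357.1137 rpm (same as input, |ω| = 3357.1137 rpm)

Stage 1 [80T→51T]: ω = 1672.0000×80/51 = 2622.7451 rpm, dir flips to −; running = −2622.7451
Stage 2 [32T→25T]: ω = 2622.7451×32/25 = 3357.1137 rpm, dir flips to +; running = +3357.1137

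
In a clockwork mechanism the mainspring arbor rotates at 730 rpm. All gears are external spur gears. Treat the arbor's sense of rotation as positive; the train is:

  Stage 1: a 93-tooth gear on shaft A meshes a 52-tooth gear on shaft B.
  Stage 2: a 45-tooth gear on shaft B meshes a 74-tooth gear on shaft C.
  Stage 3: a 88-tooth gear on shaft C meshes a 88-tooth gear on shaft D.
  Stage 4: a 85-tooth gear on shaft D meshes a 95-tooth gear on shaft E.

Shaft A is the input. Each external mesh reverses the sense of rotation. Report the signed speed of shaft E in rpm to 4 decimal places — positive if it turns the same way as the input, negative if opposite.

+710.3601 rpm (same as input, |ω| = 710.3601 rpm)

Stage 1 [93T→52T]: ω = 730.0000×93/52 = 1305.5769 rpm, dir flips to −; running = −1305.5769
Stage 2 [45T→74T]: ω = 1305.5769×45/74 = 793.9319 rpm, dir flips to +; running = +793.9319
Stage 3 [88T→88T]: ω = 793.9319×88/88 = 793.9319 rpm, dir flips to −; running = −793.9319
Stage 4 [85T→95T]: ω = 793.9319×85/95 = 710.3601 rpm, dir flips to +; running = +710.3601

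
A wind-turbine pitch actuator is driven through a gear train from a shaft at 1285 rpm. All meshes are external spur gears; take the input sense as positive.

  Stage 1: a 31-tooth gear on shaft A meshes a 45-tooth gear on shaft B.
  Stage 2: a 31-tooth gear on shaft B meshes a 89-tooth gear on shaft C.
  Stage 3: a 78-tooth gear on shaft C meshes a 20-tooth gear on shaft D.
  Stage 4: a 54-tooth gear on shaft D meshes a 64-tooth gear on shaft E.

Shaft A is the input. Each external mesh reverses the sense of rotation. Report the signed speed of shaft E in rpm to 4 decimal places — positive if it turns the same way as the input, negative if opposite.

+1014.6176 rpm (same as input, |ω| = 1014.6176 rpm)

Stage 1 [31T→45T]: ω = 1285.0000×31/45 = 885.2222 rpm, dir flips to −; running = −885.2222
Stage 2 [31T→89T]: ω = 885.2222×31/89 = 308.3358 rpm, dir flips to +; running = +308.3358
Stage 3 [78T→20T]: ω = 308.3358×78/20 = 1202.5097 rpm, dir flips to −; running = −1202.5097
Stage 4 [54T→64T]: ω = 1202.5097×54/64 = 1014.6176 rpm, dir flips to +; running = +1014.6176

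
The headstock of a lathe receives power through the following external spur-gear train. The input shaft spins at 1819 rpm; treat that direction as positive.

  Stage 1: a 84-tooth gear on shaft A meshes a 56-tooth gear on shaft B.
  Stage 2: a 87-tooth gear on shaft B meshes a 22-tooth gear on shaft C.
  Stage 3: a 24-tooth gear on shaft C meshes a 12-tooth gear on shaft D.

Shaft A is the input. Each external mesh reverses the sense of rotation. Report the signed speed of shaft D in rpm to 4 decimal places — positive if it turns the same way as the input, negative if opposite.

-21579.9545 rpm (opposite to input, |ω| = 21579.9545 rpm)

Stage 1 [84T→56T]: ω = 1819.0000×84/56 = 2728.5000 rpm, dir flips to −; running = −2728.5000
Stage 2 [87T→22T]: ω = 2728.5000×87/22 = 10789.9773 rpm, dir flips to +; running = +10789.9773
Stage 3 [24T→12T]: ω = 10789.9773×24/12 = 21579.9545 rpm, dir flips to −; running = −21579.9545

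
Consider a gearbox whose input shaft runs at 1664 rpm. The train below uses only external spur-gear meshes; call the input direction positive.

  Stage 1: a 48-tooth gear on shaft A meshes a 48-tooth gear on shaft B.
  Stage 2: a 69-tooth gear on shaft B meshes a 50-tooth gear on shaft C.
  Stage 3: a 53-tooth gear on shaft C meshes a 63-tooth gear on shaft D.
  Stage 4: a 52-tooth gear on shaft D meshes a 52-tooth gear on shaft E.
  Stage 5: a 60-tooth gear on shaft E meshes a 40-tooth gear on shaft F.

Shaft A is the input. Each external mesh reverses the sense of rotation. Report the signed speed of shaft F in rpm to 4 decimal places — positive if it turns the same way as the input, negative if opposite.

Stage 1 [48T→48T]: ω = 1664.0000×48/48 = 1664.0000 rpm, dir flips to −; running = −1664.0000
Stage 2 [69T→50T]: ω = 1664.0000×69/50 = 2296.3200 rpm, dir flips to +; running = +2296.3200
Stage 3 [53T→63T]: ω = 2296.3200×53/63 = 1931.8248 rpm, dir flips to −; running = −1931.8248
Stage 4 [52T→52T]: ω = 1931.8248×52/52 = 1931.8248 rpm, dir flips to +; running = +1931.8248
Stage 5 [60T→40T]: ω = 1931.8248×60/40 = 2897.7371 rpm, dir flips to −; running = −2897.7371

-2897.7371 rpm (opposite to input, |ω| = 2897.7371 rpm)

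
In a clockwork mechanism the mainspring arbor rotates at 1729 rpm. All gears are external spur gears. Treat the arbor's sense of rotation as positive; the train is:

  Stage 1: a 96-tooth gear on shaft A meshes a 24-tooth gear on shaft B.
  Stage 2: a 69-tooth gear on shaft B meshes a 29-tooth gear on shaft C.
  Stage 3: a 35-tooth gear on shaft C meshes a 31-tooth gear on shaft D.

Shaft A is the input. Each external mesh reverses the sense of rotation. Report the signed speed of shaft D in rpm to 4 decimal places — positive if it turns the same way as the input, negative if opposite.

-18578.5762 rpm (opposite to input, |ω| = 18578.5762 rpm)

Stage 1 [96T→24T]: ω = 1729.0000×96/24 = 6916.0000 rpm, dir flips to −; running = −6916.0000
Stage 2 [69T→29T]: ω = 6916.0000×69/29 = 16455.3103 rpm, dir flips to +; running = +16455.3103
Stage 3 [35T→31T]: ω = 16455.3103×35/31 = 18578.5762 rpm, dir flips to −; running = −18578.5762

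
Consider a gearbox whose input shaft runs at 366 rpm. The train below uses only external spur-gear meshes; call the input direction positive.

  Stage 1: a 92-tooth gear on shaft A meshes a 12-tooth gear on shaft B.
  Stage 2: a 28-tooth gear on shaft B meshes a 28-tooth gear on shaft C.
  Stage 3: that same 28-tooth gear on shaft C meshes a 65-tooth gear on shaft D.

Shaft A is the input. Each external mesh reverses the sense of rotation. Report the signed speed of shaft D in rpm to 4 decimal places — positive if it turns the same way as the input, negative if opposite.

-1208.7385 rpm (opposite to input, |ω| = 1208.7385 rpm)

Stage 1 [92T→12T]: ω = 366.0000×92/12 = 2806.0000 rpm, dir flips to −; running = −2806.0000
Stage 2 [28T→28T]: ω = 2806.0000×28/28 = 2806.0000 rpm, dir flips to +; running = +2806.0000
Stage 3 [28T→65T]: ω = 2806.0000×28/65 = 1208.7385 rpm, dir flips to −; running = −1208.7385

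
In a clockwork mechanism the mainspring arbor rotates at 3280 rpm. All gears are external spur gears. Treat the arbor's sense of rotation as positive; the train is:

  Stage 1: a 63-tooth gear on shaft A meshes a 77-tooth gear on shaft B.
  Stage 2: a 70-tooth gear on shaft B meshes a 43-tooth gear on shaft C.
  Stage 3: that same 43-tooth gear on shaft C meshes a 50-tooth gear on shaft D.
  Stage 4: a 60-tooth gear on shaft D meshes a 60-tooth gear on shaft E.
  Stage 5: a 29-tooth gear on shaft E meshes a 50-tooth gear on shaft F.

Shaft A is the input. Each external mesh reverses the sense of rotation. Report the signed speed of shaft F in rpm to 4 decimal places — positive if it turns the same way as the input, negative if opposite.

Stage 1 [63T→77T]: ω = 3280.0000×63/77 = 2683.6364 rpm, dir flips to −; running = −2683.6364
Stage 2 [70T→43T]: ω = 2683.6364×70/43 = 4368.7104 rpm, dir flips to +; running = +4368.7104
Stage 3 [43T→50T]: ω = 4368.7104×43/50 = 3757.0909 rpm, dir flips to −; running = −3757.0909
Stage 4 [60T→60T]: ω = 3757.0909×60/60 = 3757.0909 rpm, dir flips to +; running = +3757.0909
Stage 5 [29T→50T]: ω = 3757.0909×29/50 = 2179.1127 rpm, dir flips to −; running = −2179.1127

-2179.1127 rpm (opposite to input, |ω| = 2179.1127 rpm)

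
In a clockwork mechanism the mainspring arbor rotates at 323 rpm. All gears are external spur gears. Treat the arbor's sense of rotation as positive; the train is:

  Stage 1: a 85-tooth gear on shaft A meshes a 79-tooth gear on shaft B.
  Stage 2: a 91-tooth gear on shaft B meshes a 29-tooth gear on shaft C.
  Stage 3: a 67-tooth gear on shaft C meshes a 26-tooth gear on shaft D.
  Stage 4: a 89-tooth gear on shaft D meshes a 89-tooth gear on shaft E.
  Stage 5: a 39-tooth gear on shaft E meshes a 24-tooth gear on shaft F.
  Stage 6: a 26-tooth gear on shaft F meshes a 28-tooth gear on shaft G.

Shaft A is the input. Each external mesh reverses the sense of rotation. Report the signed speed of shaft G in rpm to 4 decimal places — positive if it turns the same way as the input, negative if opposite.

+4240.4104 rpm (same as input, |ω| = 4240.4104 rpm)

Stage 1 [85T→79T]: ω = 323.0000×85/79 = 347.5316 rpm, dir flips to −; running = −347.5316
Stage 2 [91T→29T]: ω = 347.5316×91/29 = 1090.5303 rpm, dir flips to +; running = +1090.5303
Stage 3 [67T→26T]: ω = 1090.5303×67/26 = 2810.2128 rpm, dir flips to −; running = −2810.2128
Stage 4 [89T→89T]: ω = 2810.2128×89/89 = 2810.2128 rpm, dir flips to +; running = +2810.2128
Stage 5 [39T→24T]: ω = 2810.2128×39/24 = 4566.5958 rpm, dir flips to −; running = −4566.5958
Stage 6 [26T→28T]: ω = 4566.5958×26/28 = 4240.4104 rpm, dir flips to +; running = +4240.4104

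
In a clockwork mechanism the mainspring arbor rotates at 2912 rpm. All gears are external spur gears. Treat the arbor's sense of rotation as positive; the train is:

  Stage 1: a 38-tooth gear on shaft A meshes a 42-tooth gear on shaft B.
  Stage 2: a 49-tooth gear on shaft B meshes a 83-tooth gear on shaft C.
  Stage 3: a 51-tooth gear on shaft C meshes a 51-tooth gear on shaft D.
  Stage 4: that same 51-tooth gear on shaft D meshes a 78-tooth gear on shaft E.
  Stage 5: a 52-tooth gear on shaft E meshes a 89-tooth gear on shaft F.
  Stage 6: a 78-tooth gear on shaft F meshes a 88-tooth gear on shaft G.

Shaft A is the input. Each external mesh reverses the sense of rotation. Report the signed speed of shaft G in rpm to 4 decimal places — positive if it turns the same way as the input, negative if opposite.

+526.6772 rpm (same as input, |ω| = 526.6772 rpm)

Stage 1 [38T→42T]: ω = 2912.0000×38/42 = 2634.6667 rpm, dir flips to −; running = −2634.6667
Stage 2 [49T→83T]: ω = 2634.6667×49/83 = 1555.4056 rpm, dir flips to +; running = +1555.4056
Stage 3 [51T→51T]: ω = 1555.4056×51/51 = 1555.4056 rpm, dir flips to −; running = −1555.4056
Stage 4 [51T→78T]: ω = 1555.4056×51/78 = 1016.9960 rpm, dir flips to +; running = +1016.9960
Stage 5 [52T→89T]: ω = 1016.9960×52/89 = 594.1999 rpm, dir flips to −; running = −594.1999
Stage 6 [78T→88T]: ω = 594.1999×78/88 = 526.6772 rpm, dir flips to +; running = +526.6772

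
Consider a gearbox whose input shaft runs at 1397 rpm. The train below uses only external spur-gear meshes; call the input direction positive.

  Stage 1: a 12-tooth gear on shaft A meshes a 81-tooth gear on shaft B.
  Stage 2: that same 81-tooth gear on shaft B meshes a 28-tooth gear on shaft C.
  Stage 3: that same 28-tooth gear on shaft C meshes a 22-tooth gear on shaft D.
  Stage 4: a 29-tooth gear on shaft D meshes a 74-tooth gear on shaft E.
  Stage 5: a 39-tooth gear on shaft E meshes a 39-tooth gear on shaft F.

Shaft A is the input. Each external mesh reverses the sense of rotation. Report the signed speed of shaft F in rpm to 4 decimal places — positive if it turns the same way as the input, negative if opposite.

-298.6216 rpm (opposite to input, |ω| = 298.6216 rpm)

Stage 1 [12T→81T]: ω = 1397.0000×12/81 = 206.9630 rpm, dir flips to −; running = −206.9630
Stage 2 [81T→28T]: ω = 206.9630×81/28 = 598.7143 rpm, dir flips to +; running = +598.7143
Stage 3 [28T→22T]: ω = 598.7143×28/22 = 762.0000 rpm, dir flips to −; running = −762.0000
Stage 4 [29T→74T]: ω = 762.0000×29/74 = 298.6216 rpm, dir flips to +; running = +298.6216
Stage 5 [39T→39T]: ω = 298.6216×39/39 = 298.6216 rpm, dir flips to −; running = −298.6216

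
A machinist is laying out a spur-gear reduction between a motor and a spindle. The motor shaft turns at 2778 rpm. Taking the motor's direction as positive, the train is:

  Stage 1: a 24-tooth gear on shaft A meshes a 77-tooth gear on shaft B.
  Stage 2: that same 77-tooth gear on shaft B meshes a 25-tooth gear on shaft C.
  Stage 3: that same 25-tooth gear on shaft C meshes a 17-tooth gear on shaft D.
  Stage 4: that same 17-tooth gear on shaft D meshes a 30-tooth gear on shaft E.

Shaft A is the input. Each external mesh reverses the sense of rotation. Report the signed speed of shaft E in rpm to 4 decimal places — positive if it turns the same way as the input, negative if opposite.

Stage 1 [24T→77T]: ω = 2778.0000×24/77 = 865.8701 rpm, dir flips to −; running = −865.8701
Stage 2 [77T→25T]: ω = 865.8701×77/25 = 2666.8800 rpm, dir flips to +; running = +2666.8800
Stage 3 [25T→17T]: ω = 2666.8800×25/17 = 3921.8824 rpm, dir flips to −; running = −3921.8824
Stage 4 [17T→30T]: ω = 3921.8824×17/30 = 2222.4000 rpm, dir flips to +; running = +2222.4000

+2222.4000 rpm (same as input, |ω| = 2222.4000 rpm)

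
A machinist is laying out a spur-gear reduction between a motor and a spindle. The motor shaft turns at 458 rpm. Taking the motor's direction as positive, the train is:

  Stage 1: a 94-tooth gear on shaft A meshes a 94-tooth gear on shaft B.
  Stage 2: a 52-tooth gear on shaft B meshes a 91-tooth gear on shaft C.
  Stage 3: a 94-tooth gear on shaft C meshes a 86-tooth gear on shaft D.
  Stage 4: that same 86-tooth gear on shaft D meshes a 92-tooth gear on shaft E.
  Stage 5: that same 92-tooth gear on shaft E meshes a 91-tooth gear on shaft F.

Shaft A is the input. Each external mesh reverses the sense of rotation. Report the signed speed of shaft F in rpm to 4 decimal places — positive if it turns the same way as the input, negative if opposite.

-270.3422 rpm (opposite to input, |ω| = 270.3422 rpm)

Stage 1 [94T→94T]: ω = 458.0000×94/94 = 458.0000 rpm, dir flips to −; running = −458.0000
Stage 2 [52T→91T]: ω = 458.0000×52/91 = 261.7143 rpm, dir flips to +; running = +261.7143
Stage 3 [94T→86T]: ω = 261.7143×94/86 = 286.0598 rpm, dir flips to −; running = −286.0598
Stage 4 [86T→92T]: ω = 286.0598×86/92 = 267.4037 rpm, dir flips to +; running = +267.4037
Stage 5 [92T→91T]: ω = 267.4037×92/91 = 270.3422 rpm, dir flips to −; running = −270.3422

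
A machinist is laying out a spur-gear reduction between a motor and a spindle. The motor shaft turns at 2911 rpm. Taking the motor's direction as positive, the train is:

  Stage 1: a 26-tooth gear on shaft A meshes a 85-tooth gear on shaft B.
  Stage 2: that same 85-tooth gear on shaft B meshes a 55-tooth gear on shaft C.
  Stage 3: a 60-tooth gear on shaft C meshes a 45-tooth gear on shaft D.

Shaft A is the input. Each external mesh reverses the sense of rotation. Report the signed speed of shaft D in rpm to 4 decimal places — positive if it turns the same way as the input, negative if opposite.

Stage 1 [26T→85T]: ω = 2911.0000×26/85 = 890.4235 rpm, dir flips to −; running = −890.4235
Stage 2 [85T→55T]: ω = 890.4235×85/55 = 1376.1091 rpm, dir flips to +; running = +1376.1091
Stage 3 [60T→45T]: ω = 1376.1091×60/45 = 1834.8121 rpm, dir flips to −; running = −1834.8121

-1834.8121 rpm (opposite to input, |ω| = 1834.8121 rpm)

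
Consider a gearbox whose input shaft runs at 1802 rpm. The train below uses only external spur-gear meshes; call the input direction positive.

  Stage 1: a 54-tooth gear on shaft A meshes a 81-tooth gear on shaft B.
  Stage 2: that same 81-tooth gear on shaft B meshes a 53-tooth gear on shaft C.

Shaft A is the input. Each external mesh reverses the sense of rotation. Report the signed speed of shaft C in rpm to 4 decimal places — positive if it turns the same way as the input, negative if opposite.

Stage 1 [54T→81T]: ω = 1802.0000×54/81 = 1201.3333 rpm, dir flips to −; running = −1201.3333
Stage 2 [81T→53T]: ω = 1201.3333×81/53 = 1836.0000 rpm, dir flips to +; running = +1836.0000

+1836.0000 rpm (same as input, |ω| = 1836.0000 rpm)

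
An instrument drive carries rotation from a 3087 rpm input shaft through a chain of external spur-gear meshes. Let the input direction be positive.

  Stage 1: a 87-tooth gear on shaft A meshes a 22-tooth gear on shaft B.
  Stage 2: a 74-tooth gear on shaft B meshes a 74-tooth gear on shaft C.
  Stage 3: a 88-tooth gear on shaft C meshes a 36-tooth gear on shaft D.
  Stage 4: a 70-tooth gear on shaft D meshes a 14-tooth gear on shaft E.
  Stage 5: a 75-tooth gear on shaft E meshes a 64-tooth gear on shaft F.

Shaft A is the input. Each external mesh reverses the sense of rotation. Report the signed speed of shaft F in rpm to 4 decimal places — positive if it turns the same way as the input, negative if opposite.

-174849.6094 rpm (opposite to input, |ω| = 174849.6094 rpm)

Stage 1 [87T→22T]: ω = 3087.0000×87/22 = 12207.6818 rpm, dir flips to −; running = −12207.6818
Stage 2 [74T→74T]: ω = 12207.6818×74/74 = 12207.6818 rpm, dir flips to +; running = +12207.6818
Stage 3 [88T→36T]: ω = 12207.6818×88/36 = 29841.0000 rpm, dir flips to −; running = −29841.0000
Stage 4 [70T→14T]: ω = 29841.0000×70/14 = 149205.0000 rpm, dir flips to +; running = +149205.0000
Stage 5 [75T→64T]: ω = 149205.0000×75/64 = 174849.6094 rpm, dir flips to −; running = −174849.6094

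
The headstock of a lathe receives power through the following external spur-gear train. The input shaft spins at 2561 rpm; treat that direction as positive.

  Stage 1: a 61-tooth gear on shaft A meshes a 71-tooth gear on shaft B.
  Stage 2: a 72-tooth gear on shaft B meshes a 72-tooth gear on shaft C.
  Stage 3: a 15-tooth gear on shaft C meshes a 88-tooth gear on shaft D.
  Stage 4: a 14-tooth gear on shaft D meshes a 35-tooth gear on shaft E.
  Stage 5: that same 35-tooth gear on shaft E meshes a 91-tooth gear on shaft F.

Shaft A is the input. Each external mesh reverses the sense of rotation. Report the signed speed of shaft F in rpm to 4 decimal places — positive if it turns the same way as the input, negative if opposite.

-57.7001 rpm (opposite to input, |ω| = 57.7001 rpm)

Stage 1 [61T→71T]: ω = 2561.0000×61/71 = 2200.2958 rpm, dir flips to −; running = −2200.2958
Stage 2 [72T→72T]: ω = 2200.2958×72/72 = 2200.2958 rpm, dir flips to +; running = +2200.2958
Stage 3 [15T→88T]: ω = 2200.2958×15/88 = 375.0504 rpm, dir flips to −; running = −375.0504
Stage 4 [14T→35T]: ω = 375.0504×14/35 = 150.0202 rpm, dir flips to +; running = +150.0202
Stage 5 [35T→91T]: ω = 150.0202×35/91 = 57.7001 rpm, dir flips to −; running = −57.7001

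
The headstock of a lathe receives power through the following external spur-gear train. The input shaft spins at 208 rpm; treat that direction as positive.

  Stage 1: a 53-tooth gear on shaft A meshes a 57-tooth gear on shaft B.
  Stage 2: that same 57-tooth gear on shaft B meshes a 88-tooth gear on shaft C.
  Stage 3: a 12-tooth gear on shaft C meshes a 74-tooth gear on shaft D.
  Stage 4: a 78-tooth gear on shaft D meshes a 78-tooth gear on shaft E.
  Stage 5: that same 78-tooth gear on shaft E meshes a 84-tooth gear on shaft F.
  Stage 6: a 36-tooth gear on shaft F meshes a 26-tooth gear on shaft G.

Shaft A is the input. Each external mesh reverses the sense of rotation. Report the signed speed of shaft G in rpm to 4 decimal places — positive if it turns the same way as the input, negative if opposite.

+26.1186 rpm (same as input, |ω| = 26.1186 rpm)

Stage 1 [53T→57T]: ω = 208.0000×53/57 = 193.4035 rpm, dir flips to −; running = −193.4035
Stage 2 [57T→88T]: ω = 193.4035×57/88 = 125.2727 rpm, dir flips to +; running = +125.2727
Stage 3 [12T→74T]: ω = 125.2727×12/74 = 20.3145 rpm, dir flips to −; running = −20.3145
Stage 4 [78T→78T]: ω = 20.3145×78/78 = 20.3145 rpm, dir flips to +; running = +20.3145
Stage 5 [78T→84T]: ω = 20.3145×78/84 = 18.8635 rpm, dir flips to −; running = −18.8635
Stage 6 [36T→26T]: ω = 18.8635×36/26 = 26.1186 rpm, dir flips to +; running = +26.1186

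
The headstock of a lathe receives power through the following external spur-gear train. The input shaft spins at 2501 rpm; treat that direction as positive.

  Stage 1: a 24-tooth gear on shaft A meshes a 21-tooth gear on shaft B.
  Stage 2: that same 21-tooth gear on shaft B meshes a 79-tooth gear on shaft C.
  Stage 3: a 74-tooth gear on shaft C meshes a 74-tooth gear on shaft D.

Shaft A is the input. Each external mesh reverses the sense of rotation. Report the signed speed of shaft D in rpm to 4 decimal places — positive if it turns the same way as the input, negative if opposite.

-759.7975 rpm (opposite to input, |ω| = 759.7975 rpm)

Stage 1 [24T→21T]: ω = 2501.0000×24/21 = 2858.2857 rpm, dir flips to −; running = −2858.2857
Stage 2 [21T→79T]: ω = 2858.2857×21/79 = 759.7975 rpm, dir flips to +; running = +759.7975
Stage 3 [74T→74T]: ω = 759.7975×74/74 = 759.7975 rpm, dir flips to −; running = −759.7975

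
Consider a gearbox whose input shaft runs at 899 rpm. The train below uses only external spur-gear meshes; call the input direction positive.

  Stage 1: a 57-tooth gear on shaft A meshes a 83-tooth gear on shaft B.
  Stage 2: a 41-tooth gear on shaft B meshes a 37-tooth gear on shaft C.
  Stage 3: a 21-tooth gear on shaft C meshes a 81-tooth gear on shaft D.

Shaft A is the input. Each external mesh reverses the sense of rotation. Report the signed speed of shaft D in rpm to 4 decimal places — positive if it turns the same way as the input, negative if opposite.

Stage 1 [57T→83T]: ω = 899.0000×57/83 = 617.3855 rpm, dir flips to −; running = −617.3855
Stage 2 [41T→37T]: ω = 617.3855×41/37 = 684.1299 rpm, dir flips to +; running = +684.1299
Stage 3 [21T→81T]: ω = 684.1299×21/81 = 177.3670 rpm, dir flips to −; running = −177.3670

-177.3670 rpm (opposite to input, |ω| = 177.3670 rpm)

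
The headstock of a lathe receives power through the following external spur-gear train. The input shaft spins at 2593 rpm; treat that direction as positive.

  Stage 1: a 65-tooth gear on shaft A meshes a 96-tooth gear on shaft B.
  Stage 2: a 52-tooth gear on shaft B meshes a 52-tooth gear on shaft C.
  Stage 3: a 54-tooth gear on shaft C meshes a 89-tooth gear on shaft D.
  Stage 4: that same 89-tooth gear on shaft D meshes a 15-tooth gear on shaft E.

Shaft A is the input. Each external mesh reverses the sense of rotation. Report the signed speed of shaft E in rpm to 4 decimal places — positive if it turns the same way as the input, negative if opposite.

+6320.4375 rpm (same as input, |ω| = 6320.4375 rpm)

Stage 1 [65T→96T]: ω = 2593.0000×65/96 = 1755.6771 rpm, dir flips to −; running = −1755.6771
Stage 2 [52T→52T]: ω = 1755.6771×52/52 = 1755.6771 rpm, dir flips to +; running = +1755.6771
Stage 3 [54T→89T]: ω = 1755.6771×54/89 = 1065.2423 rpm, dir flips to −; running = −1065.2423
Stage 4 [89T→15T]: ω = 1065.2423×89/15 = 6320.4375 rpm, dir flips to +; running = +6320.4375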